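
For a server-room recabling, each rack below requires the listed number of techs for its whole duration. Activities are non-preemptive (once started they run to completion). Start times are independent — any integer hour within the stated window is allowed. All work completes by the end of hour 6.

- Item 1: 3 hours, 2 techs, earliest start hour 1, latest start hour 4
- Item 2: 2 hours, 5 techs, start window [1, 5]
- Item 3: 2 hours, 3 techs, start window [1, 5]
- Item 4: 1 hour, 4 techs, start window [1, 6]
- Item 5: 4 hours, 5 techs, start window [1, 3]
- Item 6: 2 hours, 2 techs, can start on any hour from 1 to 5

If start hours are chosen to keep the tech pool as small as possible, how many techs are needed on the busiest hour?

Early-start (Item 1@1, Item 2@1, Item 3@1, Item 4@1, Item 5@1, Item 6@1) gives peak 21: h1:21  h2:17  h3:7  h4:5  h5:0  h6:0.
Shift Item 3→4, Item 4→6, Item 5→3.
Schedule Item 1@1, Item 2@1, Item 3@4, Item 4@6, Item 5@3, Item 6@1: h1:9  h2:9  h3:7  h4:8  h5:8  h6:9 — peak 9.
Total tech-hours = 50 over 6 hours ⇒ peak ≥ ⌈50/6⌉ = 9, so 9 is optimal.

9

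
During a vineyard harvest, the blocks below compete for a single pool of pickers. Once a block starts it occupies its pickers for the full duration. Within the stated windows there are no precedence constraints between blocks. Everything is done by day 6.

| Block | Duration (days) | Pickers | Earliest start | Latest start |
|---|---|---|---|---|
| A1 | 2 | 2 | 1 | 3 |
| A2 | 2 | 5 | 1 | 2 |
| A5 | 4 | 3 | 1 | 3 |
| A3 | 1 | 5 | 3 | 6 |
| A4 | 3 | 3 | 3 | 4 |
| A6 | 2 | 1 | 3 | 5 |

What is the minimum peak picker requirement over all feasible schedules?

8

Early-start (A1@1, A2@1, A5@1, A3@3, A4@3, A6@3) gives peak 12: d1:10  d2:10  d3:12  d4:7  d5:3  d6:0.
Shift A5→3, A4→4, A6→4.
Schedule A1@1, A2@1, A5@3, A3@3, A4@4, A6@4: d1:7  d2:7  d3:8  d4:7  d5:7  d6:6 — peak 8.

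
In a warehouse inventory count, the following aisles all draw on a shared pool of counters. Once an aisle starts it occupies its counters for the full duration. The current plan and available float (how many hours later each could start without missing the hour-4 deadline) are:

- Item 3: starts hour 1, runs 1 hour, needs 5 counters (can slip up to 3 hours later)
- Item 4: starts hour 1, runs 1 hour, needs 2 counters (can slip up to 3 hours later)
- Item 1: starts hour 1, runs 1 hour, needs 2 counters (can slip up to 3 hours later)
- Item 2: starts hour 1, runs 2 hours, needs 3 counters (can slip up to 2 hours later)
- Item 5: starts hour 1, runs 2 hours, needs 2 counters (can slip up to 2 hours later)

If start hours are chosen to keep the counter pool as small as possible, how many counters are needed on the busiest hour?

5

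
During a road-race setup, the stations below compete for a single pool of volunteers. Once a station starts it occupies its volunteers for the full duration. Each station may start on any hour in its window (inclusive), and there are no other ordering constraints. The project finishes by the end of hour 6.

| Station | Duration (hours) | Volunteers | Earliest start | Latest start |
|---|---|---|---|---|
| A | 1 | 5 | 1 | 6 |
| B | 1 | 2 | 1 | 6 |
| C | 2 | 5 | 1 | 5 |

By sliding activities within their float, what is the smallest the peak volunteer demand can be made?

5

Early-start (A@1, B@1, C@1) gives peak 12: h1:12  h2:5  h3:0  h4:0  h5:0  h6:0.
Shift B→2, C→3.
Schedule A@1, B@2, C@3: h1:5  h2:2  h3:5  h4:5  h5:0  h6:0 — peak 5.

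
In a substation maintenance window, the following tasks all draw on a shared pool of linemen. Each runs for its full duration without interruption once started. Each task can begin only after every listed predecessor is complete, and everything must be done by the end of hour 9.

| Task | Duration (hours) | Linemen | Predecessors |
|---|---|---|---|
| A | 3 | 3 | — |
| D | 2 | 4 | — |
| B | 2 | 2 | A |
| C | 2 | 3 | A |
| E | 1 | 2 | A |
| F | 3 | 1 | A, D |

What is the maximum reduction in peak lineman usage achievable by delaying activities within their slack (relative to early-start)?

4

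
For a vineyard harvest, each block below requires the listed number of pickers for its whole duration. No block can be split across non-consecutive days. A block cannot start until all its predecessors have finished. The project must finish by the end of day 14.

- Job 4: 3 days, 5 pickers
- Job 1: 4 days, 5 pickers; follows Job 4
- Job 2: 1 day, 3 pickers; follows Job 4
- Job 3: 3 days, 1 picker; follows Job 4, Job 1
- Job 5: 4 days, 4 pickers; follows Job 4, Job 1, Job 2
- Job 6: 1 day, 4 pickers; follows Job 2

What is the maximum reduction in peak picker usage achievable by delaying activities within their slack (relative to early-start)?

Early-start peak: d1:5  d2:5  d3:5  d4:8  d5:9  d6:5  d7:5  d8:5  d9:5  d10:5  d11:4  d12:0  d13:0  d14:0 ⇒ 9.
Leveled (Job 4@1, Job 1@4, Job 2@8, Job 3@8, Job 5@9, Job 6@13): d1:5  d2:5  d3:5  d4:5  d5:5  d6:5  d7:5  d8:4  d9:5  d10:5  d11:4  d12:4  d13:4  d14:0 ⇒ 5.
Reduction 9 − 5 = 4.

4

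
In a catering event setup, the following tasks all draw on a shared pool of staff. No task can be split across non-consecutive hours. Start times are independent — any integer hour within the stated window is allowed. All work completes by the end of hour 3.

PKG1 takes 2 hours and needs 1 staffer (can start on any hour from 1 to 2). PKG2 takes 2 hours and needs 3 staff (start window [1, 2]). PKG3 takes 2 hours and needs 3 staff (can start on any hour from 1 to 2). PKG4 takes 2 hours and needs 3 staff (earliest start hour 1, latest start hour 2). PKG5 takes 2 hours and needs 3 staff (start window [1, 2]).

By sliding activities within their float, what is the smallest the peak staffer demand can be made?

13

Schedule PKG1@1, PKG2@1, PKG3@1, PKG4@1, PKG5@1: h1:13  h2:13  h3:0 — peak 13.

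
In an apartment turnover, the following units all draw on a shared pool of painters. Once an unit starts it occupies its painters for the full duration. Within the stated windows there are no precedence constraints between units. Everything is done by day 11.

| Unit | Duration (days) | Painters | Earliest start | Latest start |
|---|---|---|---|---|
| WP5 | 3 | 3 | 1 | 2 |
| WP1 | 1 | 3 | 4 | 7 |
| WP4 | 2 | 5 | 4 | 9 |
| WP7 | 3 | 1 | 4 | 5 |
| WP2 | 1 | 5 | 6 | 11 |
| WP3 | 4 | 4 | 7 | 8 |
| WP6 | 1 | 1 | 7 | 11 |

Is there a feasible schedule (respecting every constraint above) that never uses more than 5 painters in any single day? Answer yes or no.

The minimum achievable peak is 6; 5 < 6, so no feasible schedule stays within the cap.

no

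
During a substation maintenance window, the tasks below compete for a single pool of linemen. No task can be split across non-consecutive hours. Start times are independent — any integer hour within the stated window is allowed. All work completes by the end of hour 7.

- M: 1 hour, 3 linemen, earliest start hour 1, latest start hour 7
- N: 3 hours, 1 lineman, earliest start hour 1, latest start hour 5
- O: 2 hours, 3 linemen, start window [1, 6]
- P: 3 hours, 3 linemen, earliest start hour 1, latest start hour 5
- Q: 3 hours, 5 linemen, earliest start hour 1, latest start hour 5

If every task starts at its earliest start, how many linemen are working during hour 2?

12

At early start, hour 2 has: N, O, P, Q.
Demand: 1 + 3 + 3 + 5 = 12.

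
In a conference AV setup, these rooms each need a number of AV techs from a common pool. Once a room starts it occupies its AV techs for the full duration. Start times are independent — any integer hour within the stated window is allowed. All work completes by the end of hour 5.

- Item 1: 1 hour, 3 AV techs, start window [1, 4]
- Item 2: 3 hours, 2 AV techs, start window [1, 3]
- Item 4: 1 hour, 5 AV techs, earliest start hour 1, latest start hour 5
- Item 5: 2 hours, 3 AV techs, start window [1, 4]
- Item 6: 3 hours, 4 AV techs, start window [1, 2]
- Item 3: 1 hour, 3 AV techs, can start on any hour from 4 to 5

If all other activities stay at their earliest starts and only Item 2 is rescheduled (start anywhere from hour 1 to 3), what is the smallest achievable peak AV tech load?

15

Item 2@1: h1:17  h2:9  h3:6  h4:3  h5:0 → peak 17
Item 2@2: h1:15  h2:9  h3:6  h4:5  h5:0 → peak 15
Item 2@3: h1:15  h2:7  h3:6  h4:5  h5:2 → peak 15
Best is Item 2@2, peak 15.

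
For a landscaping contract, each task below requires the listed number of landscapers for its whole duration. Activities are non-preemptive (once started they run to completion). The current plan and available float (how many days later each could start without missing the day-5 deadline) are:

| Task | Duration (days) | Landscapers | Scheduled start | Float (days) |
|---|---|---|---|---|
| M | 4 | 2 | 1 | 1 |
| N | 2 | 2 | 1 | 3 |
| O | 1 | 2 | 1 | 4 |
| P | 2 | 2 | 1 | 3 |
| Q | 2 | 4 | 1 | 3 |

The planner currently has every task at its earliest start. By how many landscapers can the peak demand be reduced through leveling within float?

Early-start peak: d1:12  d2:10  d3:2  d4:2  d5:0 ⇒ 12.
Leveled (M@1, N@1, O@1, P@2, Q@4): d1:6  d2:6  d3:4  d4:6  d5:4 ⇒ 6.
Reduction 12 − 6 = 6.

6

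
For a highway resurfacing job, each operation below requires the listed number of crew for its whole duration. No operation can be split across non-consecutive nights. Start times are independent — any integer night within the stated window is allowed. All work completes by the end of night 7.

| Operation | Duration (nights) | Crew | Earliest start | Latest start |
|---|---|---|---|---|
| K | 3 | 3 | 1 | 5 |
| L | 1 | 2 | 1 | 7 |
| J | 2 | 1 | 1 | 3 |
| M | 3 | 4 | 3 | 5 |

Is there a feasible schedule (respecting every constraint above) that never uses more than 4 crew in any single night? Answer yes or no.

yes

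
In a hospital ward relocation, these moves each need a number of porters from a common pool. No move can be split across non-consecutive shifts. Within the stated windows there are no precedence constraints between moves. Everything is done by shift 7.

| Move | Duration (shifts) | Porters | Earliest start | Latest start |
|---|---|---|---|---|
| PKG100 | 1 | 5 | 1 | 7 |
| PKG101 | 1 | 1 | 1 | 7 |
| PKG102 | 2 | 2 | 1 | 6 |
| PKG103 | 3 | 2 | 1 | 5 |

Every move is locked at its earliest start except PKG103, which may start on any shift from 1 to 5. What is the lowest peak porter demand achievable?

PKG103@1: s1:10  s2:4  s3:2  s4:0  s5:0  s6:0  s7:0 → peak 10
PKG103@2: s1:8  s2:4  s3:2  s4:2  s5:0  s6:0  s7:0 → peak 8
PKG103@3: s1:8  s2:2  s3:2  s4:2  s5:2  s6:0  s7:0 → peak 8
PKG103@4: s1:8  s2:2  s3:0  s4:2  s5:2  s6:2  s7:0 → peak 8
PKG103@5: s1:8  s2:2  s3:0  s4:0  s5:2  s6:2  s7:2 → peak 8
Best is PKG103@2, peak 8.

8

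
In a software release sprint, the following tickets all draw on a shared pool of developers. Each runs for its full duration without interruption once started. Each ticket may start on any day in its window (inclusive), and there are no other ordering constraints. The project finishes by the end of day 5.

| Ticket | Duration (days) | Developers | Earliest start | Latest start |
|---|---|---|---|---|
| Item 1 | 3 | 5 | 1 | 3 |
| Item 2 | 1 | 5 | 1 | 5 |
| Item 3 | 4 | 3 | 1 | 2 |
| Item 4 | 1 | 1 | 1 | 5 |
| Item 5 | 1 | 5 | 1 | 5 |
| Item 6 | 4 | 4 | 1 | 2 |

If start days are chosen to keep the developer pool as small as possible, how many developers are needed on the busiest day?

12

Early-start (Item 1@1, Item 2@1, Item 3@1, Item 4@1, Item 5@1, Item 6@1) gives peak 23: d1:23  d2:12  d3:12  d4:7  d5:0.
Shift Item 3→2, Item 5→4, Item 6→2.
Schedule Item 1@1, Item 2@1, Item 3@2, Item 4@1, Item 5@4, Item 6@2: d1:11  d2:12  d3:12  d4:12  d5:7 — peak 12.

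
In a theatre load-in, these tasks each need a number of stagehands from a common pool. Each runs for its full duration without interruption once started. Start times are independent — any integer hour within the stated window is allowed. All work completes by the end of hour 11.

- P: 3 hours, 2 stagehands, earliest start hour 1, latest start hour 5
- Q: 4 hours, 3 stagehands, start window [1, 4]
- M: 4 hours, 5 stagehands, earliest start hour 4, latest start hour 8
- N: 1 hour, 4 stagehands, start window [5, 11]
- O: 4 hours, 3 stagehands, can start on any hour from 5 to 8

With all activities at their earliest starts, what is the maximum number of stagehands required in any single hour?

12

Early-start schedule: P@1, Q@1, M@4, N@5, O@5.
Load per hour: hour 1: 5, hour 2: 5, hour 3: 5, hour 4: 8, hour 5: 12, hour 6: 8, hour 7: 8, hour 8: 3, hour 9: 0, hour 10: 0, hour 11: 0.
Peak is 12.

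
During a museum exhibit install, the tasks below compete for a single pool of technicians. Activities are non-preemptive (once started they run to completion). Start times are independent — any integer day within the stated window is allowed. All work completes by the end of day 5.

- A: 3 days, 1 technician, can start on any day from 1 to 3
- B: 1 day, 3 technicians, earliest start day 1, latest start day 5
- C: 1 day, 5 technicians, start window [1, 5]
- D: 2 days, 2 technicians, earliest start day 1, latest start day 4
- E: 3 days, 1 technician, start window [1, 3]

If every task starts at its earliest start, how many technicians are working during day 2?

4

At early start, day 2 has: A, D, E.
Demand: 1 + 2 + 1 = 4.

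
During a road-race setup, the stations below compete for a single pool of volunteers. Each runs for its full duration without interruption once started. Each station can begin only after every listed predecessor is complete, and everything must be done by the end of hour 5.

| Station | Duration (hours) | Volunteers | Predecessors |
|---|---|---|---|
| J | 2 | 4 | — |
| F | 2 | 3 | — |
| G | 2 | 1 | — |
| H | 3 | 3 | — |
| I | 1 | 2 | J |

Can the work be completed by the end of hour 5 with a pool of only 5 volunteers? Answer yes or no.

no

Total volunteer-hours = 27; over 5 hours the average is 27/5 > 5, so some hour must exceed 5.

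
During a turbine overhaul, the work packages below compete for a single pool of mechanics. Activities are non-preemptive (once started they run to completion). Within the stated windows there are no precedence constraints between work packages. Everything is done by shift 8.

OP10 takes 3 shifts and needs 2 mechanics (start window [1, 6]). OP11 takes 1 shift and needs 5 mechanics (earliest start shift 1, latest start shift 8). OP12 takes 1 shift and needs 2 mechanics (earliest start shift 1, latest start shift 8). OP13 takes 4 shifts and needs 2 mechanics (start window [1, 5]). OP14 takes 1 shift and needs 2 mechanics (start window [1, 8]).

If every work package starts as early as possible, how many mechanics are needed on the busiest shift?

13

Early-start schedule: OP10@1, OP11@1, OP12@1, OP13@1, OP14@1.
Load per shift: shift 1: 13, shift 2: 4, shift 3: 4, shift 4: 2, shift 5: 0, shift 6: 0, shift 7: 0, shift 8: 0.
Peak is 13.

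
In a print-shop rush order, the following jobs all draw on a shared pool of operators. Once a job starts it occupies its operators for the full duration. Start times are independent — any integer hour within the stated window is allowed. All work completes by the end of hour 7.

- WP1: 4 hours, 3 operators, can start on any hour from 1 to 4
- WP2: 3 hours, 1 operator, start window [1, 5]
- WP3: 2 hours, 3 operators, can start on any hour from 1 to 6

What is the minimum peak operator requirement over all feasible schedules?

4

Early-start (WP1@1, WP2@1, WP3@1) gives peak 7: h1:7  h2:7  h3:4  h4:3  h5:0  h6:0  h7:0.
Shift WP3→5.
Schedule WP1@1, WP2@1, WP3@5: h1:4  h2:4  h3:4  h4:3  h5:3  h6:3  h7:0 — peak 4.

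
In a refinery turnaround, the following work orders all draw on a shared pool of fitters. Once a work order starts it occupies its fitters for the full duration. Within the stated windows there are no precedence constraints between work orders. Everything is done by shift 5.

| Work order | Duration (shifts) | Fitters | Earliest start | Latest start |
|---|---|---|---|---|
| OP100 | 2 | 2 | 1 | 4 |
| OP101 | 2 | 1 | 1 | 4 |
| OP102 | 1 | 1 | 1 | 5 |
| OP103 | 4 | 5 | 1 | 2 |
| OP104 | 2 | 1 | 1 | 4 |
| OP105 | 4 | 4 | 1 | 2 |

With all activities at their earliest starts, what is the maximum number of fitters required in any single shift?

14

Early-start schedule: OP100@1, OP101@1, OP102@1, OP103@1, OP104@1, OP105@1.
Load per shift: shift 1: 14, shift 2: 13, shift 3: 9, shift 4: 9, shift 5: 0.
Peak is 14.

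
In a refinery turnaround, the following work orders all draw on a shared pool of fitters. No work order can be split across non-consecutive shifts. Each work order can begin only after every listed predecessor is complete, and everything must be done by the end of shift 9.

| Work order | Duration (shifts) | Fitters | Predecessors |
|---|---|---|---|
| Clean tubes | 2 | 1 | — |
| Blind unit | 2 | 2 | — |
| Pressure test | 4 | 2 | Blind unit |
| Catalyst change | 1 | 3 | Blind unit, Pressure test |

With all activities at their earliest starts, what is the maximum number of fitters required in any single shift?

3

Early-start schedule: Clean tubes@1, Blind unit@1, Pressure test@3, Catalyst change@7.
Load per shift: shift 1: 3, shift 2: 3, shift 3: 2, shift 4: 2, shift 5: 2, shift 6: 2, shift 7: 3, shift 8: 0, shift 9: 0.
Peak is 3.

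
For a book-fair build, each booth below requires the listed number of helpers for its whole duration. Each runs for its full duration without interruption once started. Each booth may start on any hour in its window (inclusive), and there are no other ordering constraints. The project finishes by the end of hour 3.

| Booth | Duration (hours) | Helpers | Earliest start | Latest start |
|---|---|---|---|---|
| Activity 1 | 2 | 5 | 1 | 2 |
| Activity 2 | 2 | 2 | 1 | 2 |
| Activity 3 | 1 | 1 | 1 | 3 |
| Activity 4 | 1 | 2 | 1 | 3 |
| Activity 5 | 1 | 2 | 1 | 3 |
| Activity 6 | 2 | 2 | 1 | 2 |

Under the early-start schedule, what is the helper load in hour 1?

14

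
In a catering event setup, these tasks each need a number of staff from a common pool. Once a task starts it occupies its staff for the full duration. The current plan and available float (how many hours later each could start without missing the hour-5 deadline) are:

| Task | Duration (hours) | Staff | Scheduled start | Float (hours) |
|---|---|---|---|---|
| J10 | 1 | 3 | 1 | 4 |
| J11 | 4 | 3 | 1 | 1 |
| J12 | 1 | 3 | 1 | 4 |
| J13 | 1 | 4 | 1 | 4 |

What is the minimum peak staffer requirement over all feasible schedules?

6

Early-start (J10@1, J11@1, J12@1, J13@1) gives peak 13: h1:13  h2:3  h3:3  h4:3  h5:0.
Shift J12→2, J13→5.
Schedule J10@1, J11@1, J12@2, J13@5: h1:6  h2:6  h3:3  h4:3  h5:4 — peak 6.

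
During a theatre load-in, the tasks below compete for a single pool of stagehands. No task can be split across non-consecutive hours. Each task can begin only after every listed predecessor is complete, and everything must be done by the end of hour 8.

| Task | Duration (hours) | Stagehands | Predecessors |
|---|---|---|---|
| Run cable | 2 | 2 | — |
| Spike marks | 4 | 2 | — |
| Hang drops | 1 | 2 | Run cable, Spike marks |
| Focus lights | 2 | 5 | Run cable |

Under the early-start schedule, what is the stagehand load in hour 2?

4

At early start, hour 2 has: Run cable, Spike marks.
Demand: 2 + 2 = 4.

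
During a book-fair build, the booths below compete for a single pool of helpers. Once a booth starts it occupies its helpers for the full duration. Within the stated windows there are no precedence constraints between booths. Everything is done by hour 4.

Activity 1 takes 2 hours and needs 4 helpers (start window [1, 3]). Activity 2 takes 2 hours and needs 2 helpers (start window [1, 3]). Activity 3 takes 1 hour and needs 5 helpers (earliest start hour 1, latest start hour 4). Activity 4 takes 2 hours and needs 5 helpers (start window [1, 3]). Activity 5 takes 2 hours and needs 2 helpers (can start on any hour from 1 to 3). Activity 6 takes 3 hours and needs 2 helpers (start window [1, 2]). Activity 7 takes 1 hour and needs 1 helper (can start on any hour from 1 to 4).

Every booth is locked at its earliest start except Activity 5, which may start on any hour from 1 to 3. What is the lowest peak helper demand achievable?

19

Activity 5@1: h1:21  h2:15  h3:2  h4:0 → peak 21
Activity 5@2: h1:19  h2:15  h3:4  h4:0 → peak 19
Activity 5@3: h1:19  h2:13  h3:4  h4:2 → peak 19
Best is Activity 5@2, peak 19.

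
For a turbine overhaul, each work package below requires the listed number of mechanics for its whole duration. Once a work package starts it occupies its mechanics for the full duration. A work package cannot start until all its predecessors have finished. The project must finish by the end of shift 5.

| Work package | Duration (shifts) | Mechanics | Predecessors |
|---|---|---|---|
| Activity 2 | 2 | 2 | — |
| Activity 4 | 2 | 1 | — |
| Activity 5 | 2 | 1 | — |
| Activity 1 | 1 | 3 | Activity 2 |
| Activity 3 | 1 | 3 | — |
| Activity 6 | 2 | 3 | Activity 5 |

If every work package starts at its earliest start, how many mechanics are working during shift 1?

At early start, shift 1 has: Activity 2, Activity 4, Activity 5, Activity 3.
Demand: 2 + 1 + 1 + 3 = 7.

7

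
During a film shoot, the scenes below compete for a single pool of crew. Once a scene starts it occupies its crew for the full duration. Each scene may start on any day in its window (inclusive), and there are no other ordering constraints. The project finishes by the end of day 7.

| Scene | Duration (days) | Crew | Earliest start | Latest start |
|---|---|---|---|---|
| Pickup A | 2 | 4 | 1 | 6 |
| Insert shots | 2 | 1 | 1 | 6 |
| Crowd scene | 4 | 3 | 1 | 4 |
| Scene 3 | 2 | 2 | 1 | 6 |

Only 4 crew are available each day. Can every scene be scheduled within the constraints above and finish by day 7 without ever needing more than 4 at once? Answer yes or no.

no

The minimum achievable peak is 5; 4 < 5, so no feasible schedule stays within the cap.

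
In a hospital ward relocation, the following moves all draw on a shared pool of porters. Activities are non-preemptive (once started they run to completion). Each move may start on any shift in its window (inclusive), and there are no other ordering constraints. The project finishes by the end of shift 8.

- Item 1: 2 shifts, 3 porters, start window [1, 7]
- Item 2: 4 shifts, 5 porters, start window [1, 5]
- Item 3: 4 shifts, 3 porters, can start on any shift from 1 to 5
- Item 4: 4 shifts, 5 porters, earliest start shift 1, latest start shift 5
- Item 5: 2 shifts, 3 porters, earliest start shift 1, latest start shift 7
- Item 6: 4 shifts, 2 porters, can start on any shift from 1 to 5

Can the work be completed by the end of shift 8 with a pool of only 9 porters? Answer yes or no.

The minimum achievable peak is 10; 9 < 10, so no feasible schedule stays within the cap.

no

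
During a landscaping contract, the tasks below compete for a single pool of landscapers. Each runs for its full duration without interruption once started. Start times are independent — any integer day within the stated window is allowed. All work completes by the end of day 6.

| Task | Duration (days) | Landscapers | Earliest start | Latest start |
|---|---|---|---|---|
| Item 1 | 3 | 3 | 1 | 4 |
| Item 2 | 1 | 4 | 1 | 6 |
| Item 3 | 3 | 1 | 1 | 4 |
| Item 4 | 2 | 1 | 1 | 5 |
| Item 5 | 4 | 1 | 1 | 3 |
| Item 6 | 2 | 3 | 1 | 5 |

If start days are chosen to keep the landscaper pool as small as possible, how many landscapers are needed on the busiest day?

Early-start (Item 1@1, Item 2@1, Item 3@1, Item 4@1, Item 5@1, Item 6@1) gives peak 13: d1:13  d2:9  d3:5  d4:1  d5:0  d6:0.
Shift Item 2→4, Item 5→3, Item 6→5.
Schedule Item 1@1, Item 2@4, Item 3@1, Item 4@1, Item 5@3, Item 6@5: d1:5  d2:5  d3:5  d4:5  d5:4  d6:4 — peak 5.
Total landscaper-days = 28 over 6 days ⇒ peak ≥ ⌈28/6⌉ = 5, so 5 is optimal.

5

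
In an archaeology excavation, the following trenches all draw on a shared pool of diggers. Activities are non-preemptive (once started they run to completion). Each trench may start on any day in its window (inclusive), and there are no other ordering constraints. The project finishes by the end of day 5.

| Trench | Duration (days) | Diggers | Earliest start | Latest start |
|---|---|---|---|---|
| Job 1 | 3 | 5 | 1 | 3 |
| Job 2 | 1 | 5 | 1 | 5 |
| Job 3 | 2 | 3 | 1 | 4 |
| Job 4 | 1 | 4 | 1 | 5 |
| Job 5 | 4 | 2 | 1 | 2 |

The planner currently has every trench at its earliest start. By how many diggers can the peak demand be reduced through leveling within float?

Early-start peak: d1:19  d2:10  d3:7  d4:2  d5:0 ⇒ 19.
Leveled (Job 1@1, Job 2@5, Job 3@4, Job 4@4, Job 5@1): d1:7  d2:7  d3:7  d4:9  d5:8 ⇒ 9.
Reduction 19 − 9 = 10.

10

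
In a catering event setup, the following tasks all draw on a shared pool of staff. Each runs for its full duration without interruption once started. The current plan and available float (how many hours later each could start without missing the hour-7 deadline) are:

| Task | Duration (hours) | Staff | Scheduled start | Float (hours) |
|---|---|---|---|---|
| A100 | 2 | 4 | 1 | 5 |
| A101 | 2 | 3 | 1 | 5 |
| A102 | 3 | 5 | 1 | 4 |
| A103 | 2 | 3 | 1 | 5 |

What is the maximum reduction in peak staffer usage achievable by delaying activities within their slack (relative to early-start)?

9

Early-start peak: h1:15  h2:15  h3:5  h4:0  h5:0  h6:0  h7:0 ⇒ 15.
Leveled (A100@1, A101@3, A102@5, A103@3): h1:4  h2:4  h3:6  h4:6  h5:5  h6:5  h7:5 ⇒ 6.
Reduction 15 − 6 = 9.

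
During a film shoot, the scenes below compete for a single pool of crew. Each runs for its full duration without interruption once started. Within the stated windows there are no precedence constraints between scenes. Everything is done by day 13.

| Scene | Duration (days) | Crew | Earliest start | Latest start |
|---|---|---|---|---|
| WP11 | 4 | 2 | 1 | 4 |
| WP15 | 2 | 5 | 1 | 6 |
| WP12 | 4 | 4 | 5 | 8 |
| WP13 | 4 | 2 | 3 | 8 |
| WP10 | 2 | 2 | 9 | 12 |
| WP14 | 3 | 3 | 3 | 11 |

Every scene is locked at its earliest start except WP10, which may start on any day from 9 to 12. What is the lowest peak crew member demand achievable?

WP10@9: d1:7  d2:7  d3:7  d4:7  d5:9  d6:6  d7:4  d8:4  d9:2  d10:2  d11:0  d12:0  d13:0 → peak 9
WP10@10: d1:7  d2:7  d3:7  d4:7  d5:9  d6:6  d7:4  d8:4  d9:0  d10:2  d11:2  d12:0  d13:0 → peak 9
WP10@11: d1:7  d2:7  d3:7  d4:7  d5:9  d6:6  d7:4  d8:4  d9:0  d10:0  d11:2  d12:2  d13:0 → peak 9
WP10@12: d1:7  d2:7  d3:7  d4:7  d5:9  d6:6  d7:4  d8:4  d9:0  d10:0  d11:0  d12:2  d13:2 → peak 9
Best is WP10@9, peak 9.

9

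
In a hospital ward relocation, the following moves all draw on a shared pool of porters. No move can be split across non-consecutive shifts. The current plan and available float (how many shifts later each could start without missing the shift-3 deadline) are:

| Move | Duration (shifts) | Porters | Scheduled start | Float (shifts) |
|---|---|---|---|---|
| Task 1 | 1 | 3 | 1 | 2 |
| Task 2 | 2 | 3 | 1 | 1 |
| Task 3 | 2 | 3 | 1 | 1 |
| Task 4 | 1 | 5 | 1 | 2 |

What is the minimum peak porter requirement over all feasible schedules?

8

Early-start (Task 1@1, Task 2@1, Task 3@1, Task 4@1) gives peak 14: s1:14  s2:6  s3:0.
Shift Task 3→2, Task 4→3.
Schedule Task 1@1, Task 2@1, Task 3@2, Task 4@3: s1:6  s2:6  s3:8 — peak 8.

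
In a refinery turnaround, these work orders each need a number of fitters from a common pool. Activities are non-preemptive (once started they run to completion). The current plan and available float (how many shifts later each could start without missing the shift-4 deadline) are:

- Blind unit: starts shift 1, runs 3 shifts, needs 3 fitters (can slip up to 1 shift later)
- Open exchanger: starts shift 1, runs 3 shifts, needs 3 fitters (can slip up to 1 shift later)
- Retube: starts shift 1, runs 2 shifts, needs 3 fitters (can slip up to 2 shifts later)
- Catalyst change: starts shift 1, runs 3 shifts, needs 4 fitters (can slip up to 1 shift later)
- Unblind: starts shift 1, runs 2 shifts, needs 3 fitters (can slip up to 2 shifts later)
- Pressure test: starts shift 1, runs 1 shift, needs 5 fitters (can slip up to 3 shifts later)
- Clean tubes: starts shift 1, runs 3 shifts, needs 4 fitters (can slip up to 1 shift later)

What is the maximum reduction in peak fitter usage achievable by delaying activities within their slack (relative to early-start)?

8

Early-start peak: s1:25  s2:20  s3:14  s4:0 ⇒ 25.
Leveled (Blind unit@1, Open exchanger@1, Retube@1, Catalyst change@1, Unblind@3, Pressure test@4, Clean tubes@1): s1:17  s2:17  s3:17  s4:8 ⇒ 17.
Reduction 25 − 17 = 8.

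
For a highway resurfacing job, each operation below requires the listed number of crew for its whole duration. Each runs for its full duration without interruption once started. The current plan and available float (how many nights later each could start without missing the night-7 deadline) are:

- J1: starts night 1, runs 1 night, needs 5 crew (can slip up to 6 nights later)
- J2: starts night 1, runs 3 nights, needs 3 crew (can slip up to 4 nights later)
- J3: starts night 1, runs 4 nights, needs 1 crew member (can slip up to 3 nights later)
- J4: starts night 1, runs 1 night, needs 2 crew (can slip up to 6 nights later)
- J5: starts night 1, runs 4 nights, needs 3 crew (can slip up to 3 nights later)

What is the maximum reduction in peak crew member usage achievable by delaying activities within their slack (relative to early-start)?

8

Early-start peak: n1:14  n2:7  n3:7  n4:4  n5:0  n6:0  n7:0 ⇒ 14.
Leveled (J1@1, J2@5, J3@1, J4@2, J5@2): n1:6  n2:6  n3:4  n4:4  n5:6  n6:3  n7:3 ⇒ 6.
Reduction 14 − 6 = 8.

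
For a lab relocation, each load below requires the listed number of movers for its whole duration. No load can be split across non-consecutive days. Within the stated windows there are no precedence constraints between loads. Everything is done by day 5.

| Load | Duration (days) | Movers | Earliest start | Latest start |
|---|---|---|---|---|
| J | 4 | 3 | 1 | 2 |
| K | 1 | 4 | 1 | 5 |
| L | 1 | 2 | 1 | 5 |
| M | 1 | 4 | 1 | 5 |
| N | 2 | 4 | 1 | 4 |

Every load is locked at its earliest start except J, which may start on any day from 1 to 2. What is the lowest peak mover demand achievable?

14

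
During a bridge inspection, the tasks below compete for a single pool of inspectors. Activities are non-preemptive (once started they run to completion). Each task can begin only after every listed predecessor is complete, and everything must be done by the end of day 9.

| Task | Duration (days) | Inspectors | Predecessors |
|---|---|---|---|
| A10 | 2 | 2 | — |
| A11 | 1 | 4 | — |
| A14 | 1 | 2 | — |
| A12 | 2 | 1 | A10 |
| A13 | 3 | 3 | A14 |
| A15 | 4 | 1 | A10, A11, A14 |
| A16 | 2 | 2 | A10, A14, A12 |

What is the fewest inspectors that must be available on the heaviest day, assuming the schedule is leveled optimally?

4

Early-start (A10@1, A11@1, A14@1, A12@3, A13@2, A15@3, A16@5) gives peak 8: d1:8  d2:5  d3:5  d4:5  d5:3  d6:3  d7:0  d8:0  d9:0.
Shift A11→3, A12→4, A13→4, A15→6, A16→7.
Schedule A10@1, A11@3, A14@1, A12@4, A13@4, A15@6, A16@7: d1:4  d2:2  d3:4  d4:4  d5:4  d6:4  d7:3  d8:3  d9:1 — peak 4.
Total inspector-days = 29 over 9 days ⇒ peak ≥ ⌈29/9⌉ = 4, so 4 is optimal.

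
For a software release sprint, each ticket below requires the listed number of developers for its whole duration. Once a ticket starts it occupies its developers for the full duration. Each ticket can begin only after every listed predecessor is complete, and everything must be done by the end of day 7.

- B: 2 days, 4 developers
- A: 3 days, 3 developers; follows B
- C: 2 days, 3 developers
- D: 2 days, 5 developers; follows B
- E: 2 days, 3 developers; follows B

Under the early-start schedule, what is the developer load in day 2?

At early start, day 2 has: B, C.
Demand: 4 + 3 = 7.

7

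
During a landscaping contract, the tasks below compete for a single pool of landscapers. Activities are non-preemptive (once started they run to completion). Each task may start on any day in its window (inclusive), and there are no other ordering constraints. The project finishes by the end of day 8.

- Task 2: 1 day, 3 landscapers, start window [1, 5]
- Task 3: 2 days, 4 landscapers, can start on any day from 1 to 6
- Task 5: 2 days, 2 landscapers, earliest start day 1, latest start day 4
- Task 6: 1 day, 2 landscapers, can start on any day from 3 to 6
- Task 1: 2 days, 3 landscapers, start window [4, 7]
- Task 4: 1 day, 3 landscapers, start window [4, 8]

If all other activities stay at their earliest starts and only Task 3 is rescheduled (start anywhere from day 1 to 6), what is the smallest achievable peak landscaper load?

6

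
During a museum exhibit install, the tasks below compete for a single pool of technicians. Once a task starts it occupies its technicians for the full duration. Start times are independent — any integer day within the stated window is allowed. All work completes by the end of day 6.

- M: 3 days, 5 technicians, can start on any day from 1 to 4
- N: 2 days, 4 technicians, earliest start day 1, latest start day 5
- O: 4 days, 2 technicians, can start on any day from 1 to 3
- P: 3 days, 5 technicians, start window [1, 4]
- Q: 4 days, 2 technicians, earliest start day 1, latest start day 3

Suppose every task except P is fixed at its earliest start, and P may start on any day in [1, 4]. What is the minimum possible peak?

P@1: d1:18  d2:18  d3:14  d4:4  d5:0  d6:0 → peak 18
P@2: d1:13  d2:18  d3:14  d4:9  d5:0  d6:0 → peak 18
P@3: d1:13  d2:13  d3:14  d4:9  d5:5  d6:0 → peak 14
P@4: d1:13  d2:13  d3:9  d4:9  d5:5  d6:5 → peak 13
Best is P@4, peak 13.

13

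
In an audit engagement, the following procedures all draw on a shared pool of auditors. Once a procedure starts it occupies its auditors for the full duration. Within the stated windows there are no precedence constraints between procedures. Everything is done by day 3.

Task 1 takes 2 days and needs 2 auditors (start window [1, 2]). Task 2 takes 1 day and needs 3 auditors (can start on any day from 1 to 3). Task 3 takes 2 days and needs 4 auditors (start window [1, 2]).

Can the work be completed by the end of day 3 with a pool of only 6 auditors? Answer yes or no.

yes

Schedule Task 1@1, Task 2@1, Task 3@2: d1:5  d2:6  d3:4 — peak 6 ≤ 6.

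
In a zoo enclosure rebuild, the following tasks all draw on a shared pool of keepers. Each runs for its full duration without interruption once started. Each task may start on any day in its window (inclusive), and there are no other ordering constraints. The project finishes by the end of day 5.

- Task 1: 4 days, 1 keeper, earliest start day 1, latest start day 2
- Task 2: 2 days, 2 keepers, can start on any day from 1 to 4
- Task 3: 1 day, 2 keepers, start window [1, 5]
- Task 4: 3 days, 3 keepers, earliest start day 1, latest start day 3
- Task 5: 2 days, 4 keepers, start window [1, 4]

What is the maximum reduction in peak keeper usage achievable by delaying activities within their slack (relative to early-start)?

Early-start peak: d1:12  d2:10  d3:4  d4:1  d5:0 ⇒ 12.
Leveled (Task 1@1, Task 2@1, Task 3@3, Task 4@1, Task 5@4): d1:6  d2:6  d3:6  d4:5  d5:4 ⇒ 6.
Reduction 12 − 6 = 6.

6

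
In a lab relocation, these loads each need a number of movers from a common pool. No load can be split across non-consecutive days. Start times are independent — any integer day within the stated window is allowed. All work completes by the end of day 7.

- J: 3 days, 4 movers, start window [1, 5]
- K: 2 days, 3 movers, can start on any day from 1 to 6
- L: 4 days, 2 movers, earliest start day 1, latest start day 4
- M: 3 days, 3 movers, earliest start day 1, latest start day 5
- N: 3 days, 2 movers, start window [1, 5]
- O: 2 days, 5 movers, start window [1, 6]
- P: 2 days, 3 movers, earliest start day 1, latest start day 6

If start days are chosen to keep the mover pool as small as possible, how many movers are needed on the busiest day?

Early-start (J@1, K@1, L@1, M@1, N@1, O@1, P@1) gives peak 22: d1:22  d2:22  d3:11  d4:2  d5:0  d6:0  d7:0.
Shift M→3, N→5, O→6, P→4.
Schedule J@1, K@1, L@1, M@3, N@5, O@6, P@4: d1:9  d2:9  d3:9  d4:8  d5:8  d6:7  d7:7 — peak 9.
Total mover-days = 57 over 7 days ⇒ peak ≥ ⌈57/7⌉ = 9, so 9 is optimal.

9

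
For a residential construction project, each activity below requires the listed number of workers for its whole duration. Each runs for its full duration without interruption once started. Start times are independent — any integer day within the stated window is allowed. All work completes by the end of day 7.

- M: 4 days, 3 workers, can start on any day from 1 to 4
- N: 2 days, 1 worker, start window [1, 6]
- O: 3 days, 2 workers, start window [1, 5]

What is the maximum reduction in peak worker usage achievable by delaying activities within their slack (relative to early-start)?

Early-start peak: d1:6  d2:6  d3:5  d4:3  d5:0  d6:0  d7:0 ⇒ 6.
Leveled (M@1, N@5, O@5): d1:3  d2:3  d3:3  d4:3  d5:3  d6:3  d7:2 ⇒ 3.
Reduction 6 − 3 = 3.

3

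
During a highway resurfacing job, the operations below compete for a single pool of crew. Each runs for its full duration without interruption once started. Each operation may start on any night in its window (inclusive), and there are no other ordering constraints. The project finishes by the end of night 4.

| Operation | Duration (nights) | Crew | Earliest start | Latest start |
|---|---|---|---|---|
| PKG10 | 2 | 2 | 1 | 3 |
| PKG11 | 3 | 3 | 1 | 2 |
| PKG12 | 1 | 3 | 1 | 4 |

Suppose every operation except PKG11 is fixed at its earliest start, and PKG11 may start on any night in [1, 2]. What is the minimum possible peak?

5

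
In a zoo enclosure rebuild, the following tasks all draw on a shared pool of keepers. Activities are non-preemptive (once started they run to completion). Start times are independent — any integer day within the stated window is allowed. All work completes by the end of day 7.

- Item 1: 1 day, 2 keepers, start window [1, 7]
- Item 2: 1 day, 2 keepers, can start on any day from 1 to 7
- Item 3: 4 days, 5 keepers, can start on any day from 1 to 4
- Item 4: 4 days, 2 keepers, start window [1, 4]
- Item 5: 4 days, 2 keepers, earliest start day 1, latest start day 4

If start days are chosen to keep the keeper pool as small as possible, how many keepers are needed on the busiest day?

Early-start (Item 1@1, Item 2@1, Item 3@1, Item 4@1, Item 5@1) gives peak 13: d1:13  d2:9  d3:9  d4:9  d5:0  d6:0  d7:0.
Shift Item 4→2, Item 5→2.
Schedule Item 1@1, Item 2@1, Item 3@1, Item 4@2, Item 5@2: d1:9  d2:9  d3:9  d4:9  d5:4  d6:0  d7:0 — peak 9.

9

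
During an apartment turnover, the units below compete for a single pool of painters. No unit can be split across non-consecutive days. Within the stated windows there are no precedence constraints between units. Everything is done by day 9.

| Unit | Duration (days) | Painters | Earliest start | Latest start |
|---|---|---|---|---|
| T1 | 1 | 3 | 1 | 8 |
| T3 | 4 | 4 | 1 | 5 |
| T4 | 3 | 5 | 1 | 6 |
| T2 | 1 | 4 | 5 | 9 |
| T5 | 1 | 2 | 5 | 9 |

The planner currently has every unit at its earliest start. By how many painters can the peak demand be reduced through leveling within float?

7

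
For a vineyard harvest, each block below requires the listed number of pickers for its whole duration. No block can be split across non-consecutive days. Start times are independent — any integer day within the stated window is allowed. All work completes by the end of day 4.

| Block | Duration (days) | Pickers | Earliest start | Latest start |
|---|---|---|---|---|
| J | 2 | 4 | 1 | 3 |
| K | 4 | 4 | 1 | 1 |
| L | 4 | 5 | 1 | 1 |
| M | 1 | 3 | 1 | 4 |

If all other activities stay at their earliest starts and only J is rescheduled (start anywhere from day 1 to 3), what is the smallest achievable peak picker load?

13

J@1: d1:16  d2:13  d3:9  d4:9 → peak 16
J@2: d1:12  d2:13  d3:13  d4:9 → peak 13
J@3: d1:12  d2:9  d3:13  d4:13 → peak 13
Best is J@2, peak 13.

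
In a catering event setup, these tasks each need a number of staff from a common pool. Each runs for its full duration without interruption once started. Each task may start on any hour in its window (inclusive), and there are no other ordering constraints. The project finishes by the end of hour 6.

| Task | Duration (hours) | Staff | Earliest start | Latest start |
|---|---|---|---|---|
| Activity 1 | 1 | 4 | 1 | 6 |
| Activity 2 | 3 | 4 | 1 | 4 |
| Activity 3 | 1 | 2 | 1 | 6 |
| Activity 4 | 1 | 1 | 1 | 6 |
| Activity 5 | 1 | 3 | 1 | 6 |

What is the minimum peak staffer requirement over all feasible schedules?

Early-start (Activity 1@1, Activity 2@1, Activity 3@1, Activity 4@1, Activity 5@1) gives peak 14: h1:14  h2:4  h3:4  h4:0  h5:0  h6:0.
Shift Activity 2→2, Activity 3→5, Activity 4→5, Activity 5→6.
Schedule Activity 1@1, Activity 2@2, Activity 3@5, Activity 4@5, Activity 5@6: h1:4  h2:4  h3:4  h4:4  h5:3  h6:3 — peak 4.
Total staffer-hours = 22 over 6 hours ⇒ peak ≥ ⌈22/6⌉ = 4, so 4 is optimal.

4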